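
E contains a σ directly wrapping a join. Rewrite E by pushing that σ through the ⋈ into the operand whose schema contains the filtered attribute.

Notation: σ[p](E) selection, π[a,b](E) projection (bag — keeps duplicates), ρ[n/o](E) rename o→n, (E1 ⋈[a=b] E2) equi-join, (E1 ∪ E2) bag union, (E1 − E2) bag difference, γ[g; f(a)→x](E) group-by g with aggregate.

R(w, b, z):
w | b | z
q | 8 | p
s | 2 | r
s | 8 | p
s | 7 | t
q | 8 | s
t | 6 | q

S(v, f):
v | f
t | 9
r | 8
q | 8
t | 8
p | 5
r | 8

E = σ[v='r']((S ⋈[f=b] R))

σ filters on v, owned by the left side.
E' = (σ[v='r'](S) ⋈[f=b] R)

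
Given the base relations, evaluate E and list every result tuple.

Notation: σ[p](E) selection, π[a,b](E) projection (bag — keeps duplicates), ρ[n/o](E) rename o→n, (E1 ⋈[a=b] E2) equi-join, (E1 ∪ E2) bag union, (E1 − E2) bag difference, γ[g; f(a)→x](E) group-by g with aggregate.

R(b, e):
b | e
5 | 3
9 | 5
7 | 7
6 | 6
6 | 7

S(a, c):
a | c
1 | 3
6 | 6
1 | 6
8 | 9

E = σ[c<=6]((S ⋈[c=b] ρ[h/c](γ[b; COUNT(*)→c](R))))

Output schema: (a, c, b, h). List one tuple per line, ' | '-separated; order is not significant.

Row counts bottom-up:
  S → 4
  R → 5
  γ[b; COUNT(*)→c](R) → 4
  ρ[h/c](γ[b; COUNT(*)→c](R)) → 4
  (S ⋈[c=b] ρ[h/c](γ[b; COUNT(*)→c](R))) → 3
  σ[c<=6]((S ⋈[c=b] ρ[h/c](γ[b; COUNT(*)→c](R)))) → 2

== RESULT ==
a | c | b | h
1 | 6 | 6 | 2
6 | 6 | 6 | 2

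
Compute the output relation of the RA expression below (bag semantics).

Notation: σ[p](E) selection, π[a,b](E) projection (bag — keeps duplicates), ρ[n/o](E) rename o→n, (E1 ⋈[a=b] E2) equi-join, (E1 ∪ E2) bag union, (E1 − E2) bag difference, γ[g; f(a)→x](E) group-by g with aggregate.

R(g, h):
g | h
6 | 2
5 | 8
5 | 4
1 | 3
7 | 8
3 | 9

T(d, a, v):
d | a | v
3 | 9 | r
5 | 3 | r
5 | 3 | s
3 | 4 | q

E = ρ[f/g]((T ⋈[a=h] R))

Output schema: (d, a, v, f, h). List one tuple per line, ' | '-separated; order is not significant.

Subexpression sizes:
  T → 4
  R → 6
  (T ⋈[a=h] R) → 4
  ρ[f/g]((T ⋈[a=h] R)) → 4

== RESULT ==
d | a | v | f | h
3 | 4 | q | 5 | 4
3 | 9 | r | 3 | 9
5 | 3 | r | 1 | 3
5 | 3 | s | 1 | 3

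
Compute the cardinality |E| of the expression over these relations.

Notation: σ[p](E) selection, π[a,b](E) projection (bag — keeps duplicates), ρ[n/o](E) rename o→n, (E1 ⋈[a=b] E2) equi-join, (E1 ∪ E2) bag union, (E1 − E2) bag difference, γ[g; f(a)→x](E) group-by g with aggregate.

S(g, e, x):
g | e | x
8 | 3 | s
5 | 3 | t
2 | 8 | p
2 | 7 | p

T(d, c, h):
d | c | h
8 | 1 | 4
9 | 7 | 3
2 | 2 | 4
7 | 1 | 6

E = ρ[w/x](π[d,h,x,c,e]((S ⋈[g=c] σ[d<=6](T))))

Row counts bottom-up:
  S → 4
  T → 4
  σ[d<=6](T) → 1
  (S ⋈[g=c] σ[d<=6](T)) → 2
  π[d,h,x,c,e]((S ⋈[g=c] σ[d<=6](T))) → 2
  ρ[w/x](π[d,h,x,c,e]((S ⋈[g=c] σ[d<=6](T)))) → 2

|E| = 2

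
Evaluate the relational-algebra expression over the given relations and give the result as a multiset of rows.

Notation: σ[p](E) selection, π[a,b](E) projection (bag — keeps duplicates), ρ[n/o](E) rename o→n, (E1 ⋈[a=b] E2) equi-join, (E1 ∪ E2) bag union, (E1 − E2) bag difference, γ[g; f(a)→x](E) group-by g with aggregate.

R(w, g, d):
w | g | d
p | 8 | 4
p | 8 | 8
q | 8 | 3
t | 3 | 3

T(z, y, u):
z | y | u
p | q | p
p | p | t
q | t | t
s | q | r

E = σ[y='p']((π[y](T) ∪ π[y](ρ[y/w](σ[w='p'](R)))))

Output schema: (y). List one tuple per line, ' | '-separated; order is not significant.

Per-node cardinality:
  T → 4
  π[y](T) → 4
  R → 4
  σ[w='p'](R) → 2
  ρ[y/w](σ[w='p'](R)) → 2
  π[y](ρ[y/w](σ[w='p'](R))) → 2
  (π[y](T) ∪ π[y](ρ[y/w](σ[w='p'](R)))) → 6
  σ[y='p']((π[y](T) ∪ π[y](ρ[y/w](σ[w='p'](R))))) → 3

== RESULT ==
y
p
p
p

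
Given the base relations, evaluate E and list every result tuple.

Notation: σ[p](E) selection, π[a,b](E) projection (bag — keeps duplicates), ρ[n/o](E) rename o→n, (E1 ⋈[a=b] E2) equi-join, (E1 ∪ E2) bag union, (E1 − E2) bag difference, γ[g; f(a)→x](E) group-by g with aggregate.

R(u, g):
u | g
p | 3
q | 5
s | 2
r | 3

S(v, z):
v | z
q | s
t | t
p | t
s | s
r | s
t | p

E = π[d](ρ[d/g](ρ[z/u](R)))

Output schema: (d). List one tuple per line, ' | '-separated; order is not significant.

Stepwise |·|:
  R → 4
  ρ[z/u](R) → 4
  ρ[d/g](ρ[z/u](R)) → 4
  π[d](ρ[d/g](ρ[z/u](R))) → 4

== RESULT ==
d
2
3
3
5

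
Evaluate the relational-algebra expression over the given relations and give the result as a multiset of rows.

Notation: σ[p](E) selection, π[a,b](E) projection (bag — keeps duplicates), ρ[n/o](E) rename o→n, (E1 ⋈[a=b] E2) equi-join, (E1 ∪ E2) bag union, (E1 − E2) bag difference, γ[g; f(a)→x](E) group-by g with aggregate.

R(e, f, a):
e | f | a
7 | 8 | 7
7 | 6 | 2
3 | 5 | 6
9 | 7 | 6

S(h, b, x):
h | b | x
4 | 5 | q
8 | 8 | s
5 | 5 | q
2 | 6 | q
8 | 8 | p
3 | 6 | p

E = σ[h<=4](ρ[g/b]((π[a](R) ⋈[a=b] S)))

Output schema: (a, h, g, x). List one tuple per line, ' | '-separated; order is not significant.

Per-node cardinality:
  R → 4
  π[a](R) → 4
  S → 6
  (π[a](R) ⋈[a=b] S) → 4
  ρ[g/b]((π[a](R) ⋈[a=b] S)) → 4
  σ[h<=4](ρ[g/b]((π[a](R) ⋈[a=b] S))) → 4

== RESULT ==
a | h | g | x
6 | 2 | 6 | q
6 | 2 | 6 | q
6 | 3 | 6 | p
6 | 3 | 6 | p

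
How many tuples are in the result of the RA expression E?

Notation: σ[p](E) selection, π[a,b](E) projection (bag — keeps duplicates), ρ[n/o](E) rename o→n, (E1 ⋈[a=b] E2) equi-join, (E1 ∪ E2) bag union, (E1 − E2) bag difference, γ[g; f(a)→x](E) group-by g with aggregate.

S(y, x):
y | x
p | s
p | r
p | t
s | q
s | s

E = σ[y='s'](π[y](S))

Row counts bottom-up:
  S → 5
  π[y](S) → 5
  σ[y='s'](π[y](S)) → 2

|E| = 2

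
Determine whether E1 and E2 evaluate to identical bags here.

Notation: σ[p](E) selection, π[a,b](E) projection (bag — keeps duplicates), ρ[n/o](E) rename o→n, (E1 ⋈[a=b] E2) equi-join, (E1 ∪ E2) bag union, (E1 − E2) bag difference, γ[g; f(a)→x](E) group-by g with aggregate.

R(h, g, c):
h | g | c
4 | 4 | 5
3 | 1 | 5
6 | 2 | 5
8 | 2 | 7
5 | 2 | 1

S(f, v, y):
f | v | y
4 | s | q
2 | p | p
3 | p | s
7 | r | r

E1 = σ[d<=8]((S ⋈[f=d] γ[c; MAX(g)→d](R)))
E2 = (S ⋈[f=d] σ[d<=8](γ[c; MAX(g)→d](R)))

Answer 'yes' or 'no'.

E1 subexpression sizes:
  S → 4
  R → 5
  γ[c; MAX(g)→d](R) → 3
  (S ⋈[f=d] γ[c; MAX(g)→d](R)) → 3
  σ[d<=8]((S ⋈[f=d] γ[c; MAX(g)→d](R))) → 3
E2 subexpression sizes:
  S → 4
  R → 5
  γ[c; MAX(g)→d](R) → 3
  σ[d<=8](γ[c; MAX(g)→d](R)) → 3
  (S ⋈[f=d] σ[d<=8](γ[c; MAX(g)→d](R))) → 3

E1 and E2 produce the same multiset:
f | v | y | c | d
2 | p | p | 1 | 2
2 | p | p | 7 | 2
4 | s | q | 5 | 4

yes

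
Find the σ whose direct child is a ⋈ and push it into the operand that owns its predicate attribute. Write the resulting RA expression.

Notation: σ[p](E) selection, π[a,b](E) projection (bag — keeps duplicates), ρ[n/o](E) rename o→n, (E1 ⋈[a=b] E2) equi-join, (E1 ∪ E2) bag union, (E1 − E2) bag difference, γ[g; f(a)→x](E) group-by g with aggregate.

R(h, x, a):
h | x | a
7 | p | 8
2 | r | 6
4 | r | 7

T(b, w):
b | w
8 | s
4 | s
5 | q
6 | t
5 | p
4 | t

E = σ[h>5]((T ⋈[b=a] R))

σ filters on h, owned by the right side.
E' = (T ⋈[b=a] σ[h>5](R))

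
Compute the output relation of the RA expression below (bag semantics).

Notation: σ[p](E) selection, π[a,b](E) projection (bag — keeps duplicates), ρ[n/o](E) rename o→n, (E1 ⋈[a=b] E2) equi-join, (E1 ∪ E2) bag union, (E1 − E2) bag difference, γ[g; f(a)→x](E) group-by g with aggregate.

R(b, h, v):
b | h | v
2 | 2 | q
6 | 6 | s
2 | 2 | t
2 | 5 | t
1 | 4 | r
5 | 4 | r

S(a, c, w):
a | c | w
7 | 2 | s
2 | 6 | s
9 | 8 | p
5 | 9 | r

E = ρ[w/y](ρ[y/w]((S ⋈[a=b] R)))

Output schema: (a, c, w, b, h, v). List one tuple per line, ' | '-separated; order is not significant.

Subexpression sizes:
  S → 4
  R → 6
  (S ⋈[a=b] R) → 4
  ρ[y/w]((S ⋈[a=b] R)) → 4
  ρ[w/y](ρ[y/w]((S ⋈[a=b] R))) → 4

== RESULT ==
a | c | w | b | h | v
2 | 6 | s | 2 | 2 | q
2 | 6 | s | 2 | 2 | t
2 | 6 | s | 2 | 5 | t
5 | 9 | r | 5 | 4 | r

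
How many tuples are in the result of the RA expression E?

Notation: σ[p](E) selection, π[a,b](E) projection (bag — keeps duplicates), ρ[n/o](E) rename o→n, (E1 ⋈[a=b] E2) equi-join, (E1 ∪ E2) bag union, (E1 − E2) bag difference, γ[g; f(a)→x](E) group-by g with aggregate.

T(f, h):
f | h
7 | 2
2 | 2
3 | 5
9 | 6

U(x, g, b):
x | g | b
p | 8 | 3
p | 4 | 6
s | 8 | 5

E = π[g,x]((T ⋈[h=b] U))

Row counts bottom-up:
  T → 4
  U → 3
  (T ⋈[h=b] U) → 2
  π[g,x]((T ⋈[h=b] U)) → 2

|E| = 2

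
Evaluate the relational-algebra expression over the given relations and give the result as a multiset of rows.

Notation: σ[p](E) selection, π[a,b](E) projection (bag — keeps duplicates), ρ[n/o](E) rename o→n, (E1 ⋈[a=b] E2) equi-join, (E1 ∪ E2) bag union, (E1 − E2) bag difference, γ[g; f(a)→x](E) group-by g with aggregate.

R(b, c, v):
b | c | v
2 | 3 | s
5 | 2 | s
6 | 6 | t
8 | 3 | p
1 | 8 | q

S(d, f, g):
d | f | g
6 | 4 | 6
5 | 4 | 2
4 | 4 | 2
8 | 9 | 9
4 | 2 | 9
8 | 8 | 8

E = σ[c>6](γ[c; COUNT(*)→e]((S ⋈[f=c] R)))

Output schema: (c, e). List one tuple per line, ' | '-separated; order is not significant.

Subexpression sizes:
  S → 6
  R → 5
  (S ⋈[f=c] R) → 2
  γ[c; COUNT(*)→e]((S ⋈[f=c] R)) → 2
  σ[c>6](γ[c; COUNT(*)→e]((S ⋈[f=c] R))) → 1

== RESULT ==
c | e
8 | 1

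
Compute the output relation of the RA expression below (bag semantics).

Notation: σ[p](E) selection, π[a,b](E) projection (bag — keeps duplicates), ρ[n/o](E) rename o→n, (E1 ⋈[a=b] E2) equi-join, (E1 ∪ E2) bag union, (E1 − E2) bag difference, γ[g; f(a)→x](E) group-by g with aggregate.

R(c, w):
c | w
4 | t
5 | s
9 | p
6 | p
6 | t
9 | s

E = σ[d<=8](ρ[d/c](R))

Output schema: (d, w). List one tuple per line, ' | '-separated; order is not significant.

Row counts bottom-up:
  R → 6
  ρ[d/c](R) → 6
  σ[d<=8](ρ[d/c](R)) → 4

== RESULT ==
d | w
4 | t
5 | s
6 | p
6 | t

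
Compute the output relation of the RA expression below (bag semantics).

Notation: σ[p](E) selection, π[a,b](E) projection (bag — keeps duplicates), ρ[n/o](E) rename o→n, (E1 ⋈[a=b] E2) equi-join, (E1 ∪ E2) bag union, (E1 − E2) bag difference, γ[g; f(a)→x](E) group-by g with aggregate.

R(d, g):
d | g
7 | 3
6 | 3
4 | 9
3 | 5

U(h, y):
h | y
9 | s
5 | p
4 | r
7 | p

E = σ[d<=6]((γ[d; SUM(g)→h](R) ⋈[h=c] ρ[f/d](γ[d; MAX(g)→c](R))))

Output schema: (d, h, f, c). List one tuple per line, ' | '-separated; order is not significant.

Row counts bottom-up:
  R → 4
  γ[d; SUM(g)→h](R) → 4
  R → 4
  γ[d; MAX(g)→c](R) → 4
  ρ[f/d](γ[d; MAX(g)→c](R)) → 4
  (γ[d; SUM(g)→h](R) ⋈[h=c] ρ[f/d](γ[d; MAX(g)→c](R))) → 6
  σ[d<=6]((γ[d; SUM(g)→h](R) ⋈[h=c] ρ[f/d](γ[d; MAX(g)→c](R)))) → 4

== RESULT ==
d | h | f | c
3 | 5 | 3 | 5
4 | 9 | 4 | 9
6 | 3 | 6 | 3
6 | 3 | 7 | 3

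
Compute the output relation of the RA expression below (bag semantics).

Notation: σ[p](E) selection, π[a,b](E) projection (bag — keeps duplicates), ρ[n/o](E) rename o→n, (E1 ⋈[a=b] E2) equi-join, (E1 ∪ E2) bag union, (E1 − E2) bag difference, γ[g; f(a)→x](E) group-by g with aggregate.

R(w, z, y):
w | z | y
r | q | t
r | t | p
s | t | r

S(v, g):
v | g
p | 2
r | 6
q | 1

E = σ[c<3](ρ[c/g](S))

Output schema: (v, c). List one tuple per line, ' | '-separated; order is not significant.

Subexpression sizes:
  S → 3
  ρ[c/g](S) → 3
  σ[c<3](ρ[c/g](S)) → 2

== RESULT ==
v | c
p | 2
q | 1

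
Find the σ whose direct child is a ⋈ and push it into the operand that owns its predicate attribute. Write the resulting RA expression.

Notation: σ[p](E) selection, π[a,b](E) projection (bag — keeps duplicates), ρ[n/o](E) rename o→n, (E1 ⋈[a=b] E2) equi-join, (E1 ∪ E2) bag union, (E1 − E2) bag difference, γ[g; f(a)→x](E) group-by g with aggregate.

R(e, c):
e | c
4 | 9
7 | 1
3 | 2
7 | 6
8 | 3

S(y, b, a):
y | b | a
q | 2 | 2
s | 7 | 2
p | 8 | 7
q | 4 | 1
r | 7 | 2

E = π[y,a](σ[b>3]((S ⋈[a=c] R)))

σ filters on b, owned by the left side.
E' = π[y,a]((σ[b>3](S) ⋈[a=c] R))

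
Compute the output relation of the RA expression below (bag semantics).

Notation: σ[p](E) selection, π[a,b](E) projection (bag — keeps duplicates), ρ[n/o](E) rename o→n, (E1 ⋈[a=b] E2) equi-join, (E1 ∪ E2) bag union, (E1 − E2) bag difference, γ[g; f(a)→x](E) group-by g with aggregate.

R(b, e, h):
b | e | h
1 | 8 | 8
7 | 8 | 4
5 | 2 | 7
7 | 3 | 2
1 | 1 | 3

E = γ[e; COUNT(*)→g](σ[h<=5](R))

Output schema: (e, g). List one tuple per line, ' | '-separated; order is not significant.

Subexpression sizes:
  R → 5
  σ[h<=5](R) → 3
  γ[e; COUNT(*)→g](σ[h<=5](R)) → 3

== RESULT ==
e | g
1 | 1
3 | 1
8 | 1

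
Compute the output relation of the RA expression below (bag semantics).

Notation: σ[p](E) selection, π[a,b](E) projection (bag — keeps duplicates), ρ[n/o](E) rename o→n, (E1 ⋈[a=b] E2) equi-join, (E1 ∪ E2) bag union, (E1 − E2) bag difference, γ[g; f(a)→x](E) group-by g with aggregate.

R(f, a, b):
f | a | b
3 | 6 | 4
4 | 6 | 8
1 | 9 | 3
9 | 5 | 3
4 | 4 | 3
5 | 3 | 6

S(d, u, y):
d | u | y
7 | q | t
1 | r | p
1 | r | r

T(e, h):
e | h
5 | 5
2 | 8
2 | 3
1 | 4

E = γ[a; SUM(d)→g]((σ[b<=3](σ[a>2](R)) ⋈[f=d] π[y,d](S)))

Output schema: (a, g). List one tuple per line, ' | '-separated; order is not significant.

Subexpression sizes:
  R → 6
  σ[a>2](R) → 6
  σ[b<=3](σ[a>2](R)) → 3
  S → 3
  π[y,d](S) → 3
  (σ[b<=3](σ[a>2](R)) ⋈[f=d] π[y,d](S)) → 2
  γ[a; SUM(d)→g]((σ[b<=3](σ[a>2](R)) ⋈[f=d] π[y,d](S))) → 1

== RESULT ==
a | g
9 | 2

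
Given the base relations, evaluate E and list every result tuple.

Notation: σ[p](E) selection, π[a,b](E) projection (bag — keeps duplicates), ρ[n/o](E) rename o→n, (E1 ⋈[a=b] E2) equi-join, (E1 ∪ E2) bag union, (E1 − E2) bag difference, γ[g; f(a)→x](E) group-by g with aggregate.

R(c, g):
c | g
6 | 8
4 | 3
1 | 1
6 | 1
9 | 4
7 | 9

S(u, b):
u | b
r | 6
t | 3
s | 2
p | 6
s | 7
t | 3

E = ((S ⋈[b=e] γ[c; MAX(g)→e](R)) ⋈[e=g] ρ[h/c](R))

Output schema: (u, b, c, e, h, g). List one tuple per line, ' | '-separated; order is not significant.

Row counts bottom-up:
  S → 6
  R → 6
  γ[c; MAX(g)→e](R) → 5
  (S ⋈[b=e] γ[c; MAX(g)→e](R)) → 2
  R → 6
  ρ[h/c](R) → 6
  ((S ⋈[b=e] γ[c; MAX(g)→e](R)) ⋈[e=g] ρ[h/c](R)) → 2

== RESULT ==
u | b | c | e | h | g
t | 3 | 4 | 3 | 4 | 3
t | 3 | 4 | 3 | 4 | 3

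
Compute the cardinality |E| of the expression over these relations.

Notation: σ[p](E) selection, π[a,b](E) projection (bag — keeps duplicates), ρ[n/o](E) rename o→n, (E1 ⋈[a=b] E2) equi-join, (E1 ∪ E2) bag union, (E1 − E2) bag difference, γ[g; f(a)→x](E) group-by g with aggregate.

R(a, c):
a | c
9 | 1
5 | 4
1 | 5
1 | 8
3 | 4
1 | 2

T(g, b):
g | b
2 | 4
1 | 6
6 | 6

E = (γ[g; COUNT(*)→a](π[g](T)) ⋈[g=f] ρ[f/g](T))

Stepwise |·|:
  T → 3
  π[g](T) → 3
  γ[g; COUNT(*)→a](π[g](T)) → 3
  T → 3
  ρ[f/g](T) → 3
  (γ[g; COUNT(*)→a](π[g](T)) ⋈[g=f] ρ[f/g](T)) → 3

|E| = 3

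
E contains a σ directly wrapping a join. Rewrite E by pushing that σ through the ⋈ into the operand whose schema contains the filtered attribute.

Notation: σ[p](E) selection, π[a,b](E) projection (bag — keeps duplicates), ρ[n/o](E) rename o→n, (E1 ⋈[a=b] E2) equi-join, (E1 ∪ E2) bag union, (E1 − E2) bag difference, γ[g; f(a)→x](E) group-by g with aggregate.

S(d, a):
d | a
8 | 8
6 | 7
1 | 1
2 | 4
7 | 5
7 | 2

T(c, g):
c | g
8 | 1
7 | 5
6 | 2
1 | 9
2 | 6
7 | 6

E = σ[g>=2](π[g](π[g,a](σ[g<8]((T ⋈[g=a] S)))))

σ filters on g, owned by the left side.
E' = σ[g>=2](π[g](π[g,a]((σ[g<8](T) ⋈[g=a] S))))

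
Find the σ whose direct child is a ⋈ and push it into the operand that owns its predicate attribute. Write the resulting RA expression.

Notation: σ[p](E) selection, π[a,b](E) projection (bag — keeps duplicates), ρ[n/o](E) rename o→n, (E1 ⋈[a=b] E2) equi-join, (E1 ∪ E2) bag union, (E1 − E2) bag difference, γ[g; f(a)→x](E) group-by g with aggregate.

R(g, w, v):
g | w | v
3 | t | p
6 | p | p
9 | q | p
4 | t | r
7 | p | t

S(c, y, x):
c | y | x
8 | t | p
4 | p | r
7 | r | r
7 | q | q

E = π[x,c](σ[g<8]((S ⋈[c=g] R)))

σ filters on g, owned by the right side.
E' = π[x,c]((S ⋈[c=g] σ[g<8](R)))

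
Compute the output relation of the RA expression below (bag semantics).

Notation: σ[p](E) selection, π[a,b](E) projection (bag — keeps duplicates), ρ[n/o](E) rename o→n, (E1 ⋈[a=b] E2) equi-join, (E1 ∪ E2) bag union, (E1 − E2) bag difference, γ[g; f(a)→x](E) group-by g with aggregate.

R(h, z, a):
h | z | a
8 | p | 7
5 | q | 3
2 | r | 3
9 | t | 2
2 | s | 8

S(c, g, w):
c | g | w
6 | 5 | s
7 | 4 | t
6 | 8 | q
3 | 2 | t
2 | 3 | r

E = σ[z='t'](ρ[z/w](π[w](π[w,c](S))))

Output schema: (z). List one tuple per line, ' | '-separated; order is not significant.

Stepwise |·|:
  S → 5
  π[w,c](S) → 5
  π[w](π[w,c](S)) → 5
  ρ[z/w](π[w](π[w,c](S))) → 5
  σ[z='t'](ρ[z/w](π[w](π[w,c](S)))) → 2

== RESULT ==
z
t
t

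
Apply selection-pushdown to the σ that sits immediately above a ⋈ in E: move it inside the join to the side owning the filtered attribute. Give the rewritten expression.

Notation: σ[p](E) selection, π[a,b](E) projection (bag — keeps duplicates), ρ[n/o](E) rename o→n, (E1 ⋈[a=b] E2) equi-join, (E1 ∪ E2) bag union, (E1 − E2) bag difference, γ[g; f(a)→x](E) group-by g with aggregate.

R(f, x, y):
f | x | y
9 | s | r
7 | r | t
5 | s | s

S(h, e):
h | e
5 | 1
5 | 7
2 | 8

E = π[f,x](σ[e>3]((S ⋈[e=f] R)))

σ filters on e, owned by the left side.
E' = π[f,x]((σ[e>3](S) ⋈[e=f] R))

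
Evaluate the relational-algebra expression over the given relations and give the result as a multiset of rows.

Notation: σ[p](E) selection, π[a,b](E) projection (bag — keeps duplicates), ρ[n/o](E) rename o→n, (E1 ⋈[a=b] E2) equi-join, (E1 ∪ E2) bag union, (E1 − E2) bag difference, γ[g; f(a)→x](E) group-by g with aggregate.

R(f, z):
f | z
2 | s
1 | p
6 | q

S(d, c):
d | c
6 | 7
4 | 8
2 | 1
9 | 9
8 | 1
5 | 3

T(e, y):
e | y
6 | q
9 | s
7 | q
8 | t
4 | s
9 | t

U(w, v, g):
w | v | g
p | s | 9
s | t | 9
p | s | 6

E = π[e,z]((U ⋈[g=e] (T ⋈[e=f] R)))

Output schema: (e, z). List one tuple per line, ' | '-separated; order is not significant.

Per-node cardinality:
  U → 3
  T → 6
  R → 3
  (T ⋈[e=f] R) → 1
  (U ⋈[g=e] (T ⋈[e=f] R)) → 1
  π[e,z]((U ⋈[g=e] (T ⋈[e=f] R))) → 1

== RESULT ==
e | z
6 | q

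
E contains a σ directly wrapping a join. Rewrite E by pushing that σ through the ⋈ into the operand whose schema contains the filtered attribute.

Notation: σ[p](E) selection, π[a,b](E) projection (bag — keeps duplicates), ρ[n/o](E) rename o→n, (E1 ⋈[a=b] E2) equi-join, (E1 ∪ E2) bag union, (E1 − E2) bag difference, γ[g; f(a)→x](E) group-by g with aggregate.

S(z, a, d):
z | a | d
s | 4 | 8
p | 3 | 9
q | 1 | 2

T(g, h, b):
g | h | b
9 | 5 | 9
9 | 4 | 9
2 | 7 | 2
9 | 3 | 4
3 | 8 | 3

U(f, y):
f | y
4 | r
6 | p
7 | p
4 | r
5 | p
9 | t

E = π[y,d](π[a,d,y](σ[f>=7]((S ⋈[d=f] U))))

σ filters on f, owned by the right side.
E' = π[y,d](π[a,d,y]((S ⋈[d=f] σ[f>=7](U))))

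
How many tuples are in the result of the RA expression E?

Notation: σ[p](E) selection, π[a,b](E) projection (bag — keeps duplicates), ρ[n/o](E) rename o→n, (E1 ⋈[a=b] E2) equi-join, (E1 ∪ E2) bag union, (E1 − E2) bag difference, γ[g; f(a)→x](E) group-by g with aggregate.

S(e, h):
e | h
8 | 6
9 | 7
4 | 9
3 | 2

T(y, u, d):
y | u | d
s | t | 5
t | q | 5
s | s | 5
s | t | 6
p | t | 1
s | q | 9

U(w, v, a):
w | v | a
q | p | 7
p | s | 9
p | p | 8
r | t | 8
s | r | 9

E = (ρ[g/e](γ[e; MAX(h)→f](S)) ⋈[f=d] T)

Row counts bottom-up:
  S → 4
  γ[e; MAX(h)→f](S) → 4
  ρ[g/e](γ[e; MAX(h)→f](S)) → 4
  T → 6
  (ρ[g/e](γ[e; MAX(h)→f](S)) ⋈[f=d] T) → 2

|E| = 2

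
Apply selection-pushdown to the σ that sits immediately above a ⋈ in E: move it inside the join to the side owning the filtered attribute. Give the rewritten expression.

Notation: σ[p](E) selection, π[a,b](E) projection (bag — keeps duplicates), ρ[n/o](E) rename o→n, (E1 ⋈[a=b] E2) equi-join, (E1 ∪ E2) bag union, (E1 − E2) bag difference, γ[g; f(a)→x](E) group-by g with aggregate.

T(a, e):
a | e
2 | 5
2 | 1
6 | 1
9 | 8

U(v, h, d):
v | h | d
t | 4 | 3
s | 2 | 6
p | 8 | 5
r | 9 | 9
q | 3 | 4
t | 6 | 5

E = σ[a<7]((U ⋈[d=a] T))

σ filters on a, owned by the right side.
E' = (U ⋈[d=a] σ[a<7](T))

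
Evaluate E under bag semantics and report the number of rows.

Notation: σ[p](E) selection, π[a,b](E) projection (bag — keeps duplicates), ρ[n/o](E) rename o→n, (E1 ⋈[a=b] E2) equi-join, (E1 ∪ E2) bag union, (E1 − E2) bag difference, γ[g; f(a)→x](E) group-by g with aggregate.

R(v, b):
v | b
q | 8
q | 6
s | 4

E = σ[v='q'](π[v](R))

Row counts bottom-up:
  R → 3
  π[v](R) → 3
  σ[v='q'](π[v](R)) → 2

|E| = 2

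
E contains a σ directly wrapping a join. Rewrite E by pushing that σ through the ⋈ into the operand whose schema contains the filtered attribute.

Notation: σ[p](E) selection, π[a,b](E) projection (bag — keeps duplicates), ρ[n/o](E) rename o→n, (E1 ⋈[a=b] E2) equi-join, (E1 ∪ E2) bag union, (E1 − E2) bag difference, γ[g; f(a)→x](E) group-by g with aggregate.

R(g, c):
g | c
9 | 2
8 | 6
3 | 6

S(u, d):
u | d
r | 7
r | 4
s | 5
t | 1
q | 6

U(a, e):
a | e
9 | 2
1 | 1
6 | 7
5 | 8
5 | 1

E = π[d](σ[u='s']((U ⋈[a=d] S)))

σ filters on u, owned by the right side.
E' = π[d]((U ⋈[a=d] σ[u='s'](S)))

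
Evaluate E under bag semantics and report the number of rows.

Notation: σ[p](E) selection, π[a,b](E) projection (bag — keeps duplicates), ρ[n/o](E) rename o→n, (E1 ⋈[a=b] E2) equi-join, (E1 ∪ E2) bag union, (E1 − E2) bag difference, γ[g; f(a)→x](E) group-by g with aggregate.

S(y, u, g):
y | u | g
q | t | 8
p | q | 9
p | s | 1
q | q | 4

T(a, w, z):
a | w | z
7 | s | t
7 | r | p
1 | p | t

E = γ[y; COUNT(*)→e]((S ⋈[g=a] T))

Subexpression sizes:
  S → 4
  T → 3
  (S ⋈[g=a] T) → 1
  γ[y; COUNT(*)→e]((S ⋈[g=a] T)) → 1

|E| = 1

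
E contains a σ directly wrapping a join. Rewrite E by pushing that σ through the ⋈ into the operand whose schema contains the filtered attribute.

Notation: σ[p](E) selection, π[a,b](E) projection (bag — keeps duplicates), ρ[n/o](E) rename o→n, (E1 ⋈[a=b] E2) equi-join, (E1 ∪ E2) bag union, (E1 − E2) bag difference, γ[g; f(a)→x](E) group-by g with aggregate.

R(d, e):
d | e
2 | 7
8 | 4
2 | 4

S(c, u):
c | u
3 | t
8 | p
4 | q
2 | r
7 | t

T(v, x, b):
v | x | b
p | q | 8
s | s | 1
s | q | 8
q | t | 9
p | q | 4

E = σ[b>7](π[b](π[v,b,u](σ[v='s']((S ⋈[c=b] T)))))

σ filters on v, owned by the right side.
E' = σ[b>7](π[b](π[v,b,u]((S ⋈[c=b] σ[v='s'](T)))))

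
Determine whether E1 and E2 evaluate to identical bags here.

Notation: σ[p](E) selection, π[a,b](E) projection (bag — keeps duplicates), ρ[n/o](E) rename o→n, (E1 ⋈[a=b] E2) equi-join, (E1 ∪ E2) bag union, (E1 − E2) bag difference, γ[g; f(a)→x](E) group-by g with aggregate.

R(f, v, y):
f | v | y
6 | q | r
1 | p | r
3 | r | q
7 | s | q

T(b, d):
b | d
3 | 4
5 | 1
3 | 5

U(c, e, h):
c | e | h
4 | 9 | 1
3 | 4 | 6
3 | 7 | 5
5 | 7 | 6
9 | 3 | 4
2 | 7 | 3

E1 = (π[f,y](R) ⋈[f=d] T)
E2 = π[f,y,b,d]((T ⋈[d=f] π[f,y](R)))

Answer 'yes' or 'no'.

E1 stepwise |·|:
  R → 4
  π[f,y](R) → 4
  T → 3
  (π[f,y](R) ⋈[f=d] T) → 1
E2 stepwise |·|:
  T → 3
  R → 4
  π[f,y](R) → 4
  (T ⋈[d=f] π[f,y](R)) → 1
  π[f,y,b,d]((T ⋈[d=f] π[f,y](R))) → 1

E1 and E2 produce the same multiset:
f | y | b | d
1 | r | 5 | 1

yes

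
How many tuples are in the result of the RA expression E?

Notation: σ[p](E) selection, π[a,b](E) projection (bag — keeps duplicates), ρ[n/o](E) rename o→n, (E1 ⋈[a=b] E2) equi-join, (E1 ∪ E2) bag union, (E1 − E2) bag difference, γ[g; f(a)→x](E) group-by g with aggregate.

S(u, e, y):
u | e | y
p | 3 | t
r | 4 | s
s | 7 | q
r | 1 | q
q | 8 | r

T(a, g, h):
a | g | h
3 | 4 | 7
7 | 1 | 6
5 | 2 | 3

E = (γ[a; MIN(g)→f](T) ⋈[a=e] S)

Subexpression sizes:
  T → 3
  γ[a; MIN(g)→f](T) → 3
  S → 5
  (γ[a; MIN(g)→f](T) ⋈[a=e] S) → 2

|E| = 2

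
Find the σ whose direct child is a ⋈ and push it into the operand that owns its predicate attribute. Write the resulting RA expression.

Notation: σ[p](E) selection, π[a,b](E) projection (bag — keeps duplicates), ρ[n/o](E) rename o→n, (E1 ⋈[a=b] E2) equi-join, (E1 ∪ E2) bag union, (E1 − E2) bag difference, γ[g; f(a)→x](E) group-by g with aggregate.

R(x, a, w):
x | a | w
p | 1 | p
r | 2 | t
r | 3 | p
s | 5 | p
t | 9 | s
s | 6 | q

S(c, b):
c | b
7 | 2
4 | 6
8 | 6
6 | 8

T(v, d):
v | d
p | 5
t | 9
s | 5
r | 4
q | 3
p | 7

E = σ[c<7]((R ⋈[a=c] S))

σ filters on c, owned by the right side.
E' = (R ⋈[a=c] σ[c<7](S))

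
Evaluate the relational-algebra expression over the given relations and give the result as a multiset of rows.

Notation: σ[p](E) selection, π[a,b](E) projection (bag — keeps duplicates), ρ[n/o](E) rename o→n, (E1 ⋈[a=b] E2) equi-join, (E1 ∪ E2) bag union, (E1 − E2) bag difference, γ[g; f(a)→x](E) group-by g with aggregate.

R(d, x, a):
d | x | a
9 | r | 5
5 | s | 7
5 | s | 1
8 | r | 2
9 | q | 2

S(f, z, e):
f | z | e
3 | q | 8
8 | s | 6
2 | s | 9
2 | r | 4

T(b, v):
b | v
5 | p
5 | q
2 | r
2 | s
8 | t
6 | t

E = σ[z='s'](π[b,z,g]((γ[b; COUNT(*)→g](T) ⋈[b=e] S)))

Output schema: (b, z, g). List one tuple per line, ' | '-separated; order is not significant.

Stepwise |·|:
  T → 6
  γ[b; COUNT(*)→g](T) → 4
  S → 4
  (γ[b; COUNT(*)→g](T) ⋈[b=e] S) → 2
  π[b,z,g]((γ[b; COUNT(*)→g](T) ⋈[b=e] S)) → 2
  σ[z='s'](π[b,z,g]((γ[b; COUNT(*)→g](T) ⋈[b=e] S))) → 1

== RESULT ==
b | z | g
6 | s | 1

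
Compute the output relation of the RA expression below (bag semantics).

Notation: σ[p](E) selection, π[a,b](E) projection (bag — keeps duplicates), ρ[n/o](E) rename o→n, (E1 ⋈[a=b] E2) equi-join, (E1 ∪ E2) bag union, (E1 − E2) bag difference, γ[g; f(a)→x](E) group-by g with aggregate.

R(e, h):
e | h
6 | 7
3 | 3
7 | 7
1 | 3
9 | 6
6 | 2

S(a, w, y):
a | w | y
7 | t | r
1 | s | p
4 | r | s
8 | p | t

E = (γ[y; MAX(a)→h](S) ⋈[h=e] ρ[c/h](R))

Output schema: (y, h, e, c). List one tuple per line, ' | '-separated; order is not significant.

Row counts bottom-up:
  S → 4
  γ[y; MAX(a)→h](S) → 4
  R → 6
  ρ[c/h](R) → 6
  (γ[y; MAX(a)→h](S) ⋈[h=e] ρ[c/h](R)) → 2

== RESULT ==
y | h | e | c
p | 1 | 1 | 3
r | 7 | 7 | 7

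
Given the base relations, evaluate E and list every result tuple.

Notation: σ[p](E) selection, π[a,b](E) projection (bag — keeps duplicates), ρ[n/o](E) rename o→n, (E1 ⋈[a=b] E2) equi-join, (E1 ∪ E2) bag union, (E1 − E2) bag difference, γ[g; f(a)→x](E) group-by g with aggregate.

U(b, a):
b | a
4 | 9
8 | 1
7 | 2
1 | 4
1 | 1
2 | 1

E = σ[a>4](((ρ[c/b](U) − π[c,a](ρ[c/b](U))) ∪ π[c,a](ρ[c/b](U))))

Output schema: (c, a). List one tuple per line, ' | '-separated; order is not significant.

Per-node cardinality:
  U → 6
  ρ[c/b](U) → 6
  U → 6
  ρ[c/b](U) → 6
  π[c,a](ρ[c/b](U)) → 6
  (ρ[c/b](U) − π[c,a](ρ[c/b](U))) → 0
  U → 6
  ρ[c/b](U) → 6
  π[c,a](ρ[c/b](U)) → 6
  ((ρ[c/b](U) − π[c,a](ρ[c/b](U))) ∪ π[c,a](ρ[c/b](U))) → 6
  σ[a>4](((ρ[c/b](U) − π[c,a](ρ[c/b](U))) ∪ π[c,a](ρ[c/b](U)))) → 1

== RESULT ==
c | a
4 | 9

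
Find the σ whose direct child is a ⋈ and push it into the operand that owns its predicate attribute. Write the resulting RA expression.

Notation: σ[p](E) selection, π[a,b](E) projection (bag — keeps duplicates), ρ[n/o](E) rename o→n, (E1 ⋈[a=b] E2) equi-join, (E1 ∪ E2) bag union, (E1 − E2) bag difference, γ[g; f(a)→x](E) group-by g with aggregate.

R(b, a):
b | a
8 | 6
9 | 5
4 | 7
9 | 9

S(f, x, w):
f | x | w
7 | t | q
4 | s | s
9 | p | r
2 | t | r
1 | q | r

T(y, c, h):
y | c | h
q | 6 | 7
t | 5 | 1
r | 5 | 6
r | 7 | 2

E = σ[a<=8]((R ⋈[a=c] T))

σ filters on a, owned by the left side.
E' = (σ[a<=8](R) ⋈[a=c] T)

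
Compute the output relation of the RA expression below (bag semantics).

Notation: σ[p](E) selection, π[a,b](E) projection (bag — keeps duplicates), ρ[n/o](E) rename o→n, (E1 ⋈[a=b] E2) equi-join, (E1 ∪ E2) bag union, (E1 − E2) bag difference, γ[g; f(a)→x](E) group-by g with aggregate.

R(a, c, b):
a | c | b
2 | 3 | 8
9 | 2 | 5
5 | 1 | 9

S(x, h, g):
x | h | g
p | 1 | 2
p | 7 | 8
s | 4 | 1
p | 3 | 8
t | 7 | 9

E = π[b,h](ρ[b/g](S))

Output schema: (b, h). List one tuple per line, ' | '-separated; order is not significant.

Stepwise |·|:
  S → 5
  ρ[b/g](S) → 5
  π[b,h](ρ[b/g](S)) → 5

== RESULT ==
b | h
1 | 4
2 | 1
8 | 3
8 | 7
9 | 7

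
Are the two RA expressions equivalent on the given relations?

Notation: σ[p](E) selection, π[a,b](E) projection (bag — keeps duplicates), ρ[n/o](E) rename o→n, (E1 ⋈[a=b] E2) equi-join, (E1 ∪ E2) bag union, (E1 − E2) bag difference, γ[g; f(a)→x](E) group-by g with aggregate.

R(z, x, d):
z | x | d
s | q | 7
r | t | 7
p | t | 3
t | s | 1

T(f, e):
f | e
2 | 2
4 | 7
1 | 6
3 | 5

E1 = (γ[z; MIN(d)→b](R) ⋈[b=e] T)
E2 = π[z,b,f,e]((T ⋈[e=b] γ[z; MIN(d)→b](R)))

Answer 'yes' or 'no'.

E1 per-node cardinality:
  R → 4
  γ[z; MIN(d)→b](R) → 4
  T → 4
  (γ[z; MIN(d)→b](R) ⋈[b=e] T) → 2
E2 per-node cardinality:
  T → 4
  R → 4
  γ[z; MIN(d)→b](R) → 4
  (T ⋈[e=b] γ[z; MIN(d)→b](R)) → 2
  π[z,b,f,e]((T ⋈[e=b] γ[z; MIN(d)→b](R))) → 2

E1 and E2 produce the same multiset:
z | b | f | e
r | 7 | 4 | 7
s | 7 | 4 | 7

yes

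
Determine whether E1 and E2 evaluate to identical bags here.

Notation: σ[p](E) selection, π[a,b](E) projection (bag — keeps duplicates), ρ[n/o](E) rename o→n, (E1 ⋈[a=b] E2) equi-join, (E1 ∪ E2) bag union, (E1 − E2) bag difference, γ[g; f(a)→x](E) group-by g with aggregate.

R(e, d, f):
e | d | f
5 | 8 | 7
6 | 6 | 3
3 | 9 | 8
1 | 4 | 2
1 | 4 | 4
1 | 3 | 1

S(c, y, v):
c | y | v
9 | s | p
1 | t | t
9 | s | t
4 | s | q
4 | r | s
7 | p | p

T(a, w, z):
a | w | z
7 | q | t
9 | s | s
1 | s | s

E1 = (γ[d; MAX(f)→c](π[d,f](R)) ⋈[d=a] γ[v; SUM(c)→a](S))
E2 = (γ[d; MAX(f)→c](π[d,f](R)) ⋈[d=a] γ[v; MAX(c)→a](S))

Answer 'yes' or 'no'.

E1 per-node cardinality:
  R → 6
  π[d,f](R) → 6
  γ[d; MAX(f)→c](π[d,f](R)) → 5
  S → 6
  γ[v; SUM(c)→a](S) → 4
  (γ[d; MAX(f)→c](π[d,f](R)) ⋈[d=a] γ[v; SUM(c)→a](S)) → 2
E2 per-node cardinality:
  R → 6
  π[d,f](R) → 6
  γ[d; MAX(f)→c](π[d,f](R)) → 5
  S → 6
  γ[v; MAX(c)→a](S) → 4
  (γ[d; MAX(f)→c](π[d,f](R)) ⋈[d=a] γ[v; MAX(c)→a](S)) → 4

E1 result:
d | c | v | a
4 | 4 | q | 4
4 | 4 | s | 4
E2 result:
d | c | v | a
4 | 4 | q | 4
4 | 4 | s | 4
9 | 8 | p | 9
9 | 8 | t | 9
Witness: (9, 8, 't', 9) appears 0× in E1 but 1× in E2.

no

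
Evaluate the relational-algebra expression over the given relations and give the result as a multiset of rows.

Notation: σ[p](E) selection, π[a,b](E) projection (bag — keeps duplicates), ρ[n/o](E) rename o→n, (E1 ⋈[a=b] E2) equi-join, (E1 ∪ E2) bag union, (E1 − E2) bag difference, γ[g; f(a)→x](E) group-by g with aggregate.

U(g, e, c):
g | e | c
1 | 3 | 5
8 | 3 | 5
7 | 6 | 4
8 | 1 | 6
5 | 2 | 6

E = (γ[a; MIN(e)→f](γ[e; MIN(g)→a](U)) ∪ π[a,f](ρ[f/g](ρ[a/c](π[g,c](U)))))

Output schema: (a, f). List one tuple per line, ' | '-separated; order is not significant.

Per-node cardinality:
  U → 5
  γ[e; MIN(g)→a](U) → 4
  γ[a; MIN(e)→f](γ[e; MIN(g)→a](U)) → 4
  U → 5
  π[g,c](U) → 5
  ρ[a/c](π[g,c](U)) → 5
  ρ[f/g](ρ[a/c](π[g,c](U))) → 5
  π[a,f](ρ[f/g](ρ[a/c](π[g,c](U)))) → 5
  (γ[a; MIN(e)→f](γ[e; MIN(g)→a](U)) ∪ π[a,f](ρ[f/g](ρ[a/c](π[g,c](U))))) → 9

== RESULT ==
a | f
1 | 3
4 | 7
5 | 1
5 | 2
5 | 8
6 | 5
6 | 8
7 | 6
8 | 1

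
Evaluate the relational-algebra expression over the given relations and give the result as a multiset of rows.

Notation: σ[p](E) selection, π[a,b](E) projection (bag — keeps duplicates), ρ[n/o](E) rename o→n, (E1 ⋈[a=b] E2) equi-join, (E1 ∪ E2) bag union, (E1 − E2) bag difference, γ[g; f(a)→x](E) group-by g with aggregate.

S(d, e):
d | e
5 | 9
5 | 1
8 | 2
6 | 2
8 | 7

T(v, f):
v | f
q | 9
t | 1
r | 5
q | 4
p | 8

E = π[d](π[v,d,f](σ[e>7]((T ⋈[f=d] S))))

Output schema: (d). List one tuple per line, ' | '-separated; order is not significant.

Stepwise |·|:
  T → 5
  S → 5
  (T ⋈[f=d] S) → 4
  σ[e>7]((T ⋈[f=d] S)) → 1
  π[v,d,f](σ[e>7]((T ⋈[f=d] S))) → 1
  π[d](π[v,d,f](σ[e>7]((T ⋈[f=d] S)))) → 1

== RESULT ==
d
5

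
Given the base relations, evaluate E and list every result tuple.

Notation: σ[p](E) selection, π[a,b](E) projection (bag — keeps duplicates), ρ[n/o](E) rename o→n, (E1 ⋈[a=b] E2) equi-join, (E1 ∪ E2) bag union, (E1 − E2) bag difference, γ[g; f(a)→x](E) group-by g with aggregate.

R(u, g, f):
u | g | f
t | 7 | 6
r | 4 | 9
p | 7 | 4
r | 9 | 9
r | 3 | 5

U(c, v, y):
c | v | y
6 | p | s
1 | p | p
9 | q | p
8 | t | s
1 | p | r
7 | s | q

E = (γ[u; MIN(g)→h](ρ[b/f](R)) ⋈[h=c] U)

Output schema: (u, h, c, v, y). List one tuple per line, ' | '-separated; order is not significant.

Subexpression sizes:
  R → 5
  ρ[b/f](R) → 5
  γ[u; MIN(g)→h](ρ[b/f](R)) → 3
  U → 6
  (γ[u; MIN(g)→h](ρ[b/f](R)) ⋈[h=c] U) → 2

== RESULT ==
u | h | c | v | y
p | 7 | 7 | s | q
t | 7 | 7 | s | q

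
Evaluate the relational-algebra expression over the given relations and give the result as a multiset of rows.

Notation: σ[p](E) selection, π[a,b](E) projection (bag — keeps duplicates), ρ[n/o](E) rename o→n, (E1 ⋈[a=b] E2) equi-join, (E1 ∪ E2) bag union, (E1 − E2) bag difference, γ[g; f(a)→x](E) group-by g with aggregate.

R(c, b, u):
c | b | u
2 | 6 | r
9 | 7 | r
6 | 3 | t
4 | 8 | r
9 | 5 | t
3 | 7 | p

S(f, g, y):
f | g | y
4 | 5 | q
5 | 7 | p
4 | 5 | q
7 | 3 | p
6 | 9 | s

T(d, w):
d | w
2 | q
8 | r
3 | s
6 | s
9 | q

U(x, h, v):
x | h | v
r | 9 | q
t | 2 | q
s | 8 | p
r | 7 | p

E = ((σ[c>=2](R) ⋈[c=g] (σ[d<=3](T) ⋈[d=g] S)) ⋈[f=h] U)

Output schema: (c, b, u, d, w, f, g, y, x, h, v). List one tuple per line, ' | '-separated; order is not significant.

Per-node cardinality:
  R → 6
  σ[c>=2](R) → 6
  T → 5
  σ[d<=3](T) → 2
  S → 5
  (σ[d<=3](T) ⋈[d=g] S) → 1
  (σ[c>=2](R) ⋈[c=g] (σ[d<=3](T) ⋈[d=g] S)) → 1
  U → 4
  ((σ[c>=2](R) ⋈[c=g] (σ[d<=3](T) ⋈[d=g] S)) ⋈[f=h] U) → 1

== RESULT ==
c | b | u | d | w | f | g | y | x | h | v
3 | 7 | p | 3 | s | 7 | 3 | p | r | 7 | p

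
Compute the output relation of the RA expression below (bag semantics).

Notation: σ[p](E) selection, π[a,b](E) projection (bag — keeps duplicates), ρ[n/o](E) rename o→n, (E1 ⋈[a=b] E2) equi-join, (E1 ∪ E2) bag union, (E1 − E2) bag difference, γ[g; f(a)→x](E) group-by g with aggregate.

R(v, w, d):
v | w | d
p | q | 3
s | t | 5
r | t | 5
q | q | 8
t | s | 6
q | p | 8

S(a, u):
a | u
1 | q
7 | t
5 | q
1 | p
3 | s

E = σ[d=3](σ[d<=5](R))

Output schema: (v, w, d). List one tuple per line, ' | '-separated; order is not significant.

Stepwise |·|:
  R → 6
  σ[d<=5](R) → 3
  σ[d=3](σ[d<=5](R)) → 1

== RESULT ==
v | w | d
p | q | 3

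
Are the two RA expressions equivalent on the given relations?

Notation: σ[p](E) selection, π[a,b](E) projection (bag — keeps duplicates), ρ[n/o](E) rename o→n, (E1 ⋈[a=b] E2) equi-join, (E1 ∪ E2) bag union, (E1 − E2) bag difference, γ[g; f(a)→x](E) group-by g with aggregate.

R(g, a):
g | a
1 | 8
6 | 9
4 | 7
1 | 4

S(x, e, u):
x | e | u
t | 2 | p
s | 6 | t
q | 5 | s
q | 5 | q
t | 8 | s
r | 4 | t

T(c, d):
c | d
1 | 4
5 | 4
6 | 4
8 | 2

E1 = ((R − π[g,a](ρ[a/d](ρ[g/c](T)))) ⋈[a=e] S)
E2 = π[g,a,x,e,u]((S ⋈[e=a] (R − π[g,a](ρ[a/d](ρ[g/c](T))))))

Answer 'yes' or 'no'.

E1 subexpression sizes:
  R → 4
  T → 4
  ρ[g/c](T) → 4
  ρ[a/d](ρ[g/c](T)) → 4
  π[g,a](ρ[a/d](ρ[g/c](T))) → 4
  (R − π[g,a](ρ[a/d](ρ[g/c](T)))) → 3
  S → 6
  ((R − π[g,a](ρ[a/d](ρ[g/c](T)))) ⋈[a=e] S) → 1
E2 subexpression sizes:
  S → 6
  R → 4
  T → 4
  ρ[g/c](T) → 4
  ρ[a/d](ρ[g/c](T)) → 4
  π[g,a](ρ[a/d](ρ[g/c](T))) → 4
  (R − π[g,a](ρ[a/d](ρ[g/c](T)))) → 3
  (S ⋈[e=a] (R − π[g,a](ρ[a/d](ρ[g/c](T))))) → 1
  π[g,a,x,e,u]((S ⋈[e=a] (R − π[g,a](ρ[a/d](ρ[g/c](T)))))) → 1

E1 and E2 produce the same multiset:
g | a | x | e | u
1 | 8 | t | 8 | s

yes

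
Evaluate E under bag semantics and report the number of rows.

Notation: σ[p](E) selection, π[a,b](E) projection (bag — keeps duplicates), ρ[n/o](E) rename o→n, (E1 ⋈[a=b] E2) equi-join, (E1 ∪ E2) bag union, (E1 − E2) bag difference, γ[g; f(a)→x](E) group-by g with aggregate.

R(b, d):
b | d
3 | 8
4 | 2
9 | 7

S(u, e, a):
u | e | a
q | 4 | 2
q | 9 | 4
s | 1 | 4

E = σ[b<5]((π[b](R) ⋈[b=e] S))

Per-node cardinality:
  R → 3
  π[b](R) → 3
  S → 3
  (π[b](R) ⋈[b=e] S) → 2
  σ[b<5]((π[b](R) ⋈[b=e] S)) → 1

|E| = 1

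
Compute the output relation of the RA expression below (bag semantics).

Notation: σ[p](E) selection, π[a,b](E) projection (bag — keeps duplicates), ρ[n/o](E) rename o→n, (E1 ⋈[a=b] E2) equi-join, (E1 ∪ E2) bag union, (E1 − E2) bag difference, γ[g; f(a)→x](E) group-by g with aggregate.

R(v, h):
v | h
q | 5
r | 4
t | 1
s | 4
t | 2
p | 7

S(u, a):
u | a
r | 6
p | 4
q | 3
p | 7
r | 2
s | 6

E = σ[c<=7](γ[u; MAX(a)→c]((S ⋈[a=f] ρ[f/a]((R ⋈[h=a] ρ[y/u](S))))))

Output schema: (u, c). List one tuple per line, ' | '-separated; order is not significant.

Subexpression sizes:
  S → 6
  R → 6
  S → 6
  ρ[y/u](S) → 6
  (R ⋈[h=a] ρ[y/u](S)) → 4
  ρ[f/a]((R ⋈[h=a] ρ[y/u](S))) → 4
  (S ⋈[a=f] ρ[f/a]((R ⋈[h=a] ρ[y/u](S)))) → 4
  γ[u; MAX(a)→c]((S ⋈[a=f] ρ[f/a]((R ⋈[h=a] ρ[y/u](S))))) → 2
  σ[c<=7](γ[u; MAX(a)→c]((S ⋈[a=f] ρ[f/a]((R ⋈[h=a] ρ[y/u](S)))))) → 2

== RESULT ==
u | c
p | 7
r | 2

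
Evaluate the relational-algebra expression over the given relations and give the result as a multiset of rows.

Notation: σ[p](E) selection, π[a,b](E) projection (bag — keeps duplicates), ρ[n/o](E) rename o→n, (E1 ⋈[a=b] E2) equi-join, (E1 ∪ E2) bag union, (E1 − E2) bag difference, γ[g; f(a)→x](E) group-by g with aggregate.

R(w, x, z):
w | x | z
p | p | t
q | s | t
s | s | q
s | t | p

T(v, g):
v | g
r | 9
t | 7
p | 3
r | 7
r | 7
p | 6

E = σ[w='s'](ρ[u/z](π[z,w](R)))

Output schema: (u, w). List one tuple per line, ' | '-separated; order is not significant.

Subexpression sizes:
  R → 4
  π[z,w](R) → 4
  ρ[u/z](π[z,w](R)) → 4
  σ[w='s'](ρ[u/z](π[z,w](R))) → 2

== RESULT ==
u | w
p | s
q | s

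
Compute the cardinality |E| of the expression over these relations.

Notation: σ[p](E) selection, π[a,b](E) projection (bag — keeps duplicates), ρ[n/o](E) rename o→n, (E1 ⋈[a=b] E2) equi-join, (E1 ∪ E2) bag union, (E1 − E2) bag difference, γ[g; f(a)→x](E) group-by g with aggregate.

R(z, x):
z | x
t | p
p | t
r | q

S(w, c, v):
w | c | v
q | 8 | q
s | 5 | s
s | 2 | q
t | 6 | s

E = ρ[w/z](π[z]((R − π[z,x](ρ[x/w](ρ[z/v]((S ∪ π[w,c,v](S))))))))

Per-node cardinality:
  R → 3
  S → 4
  S → 4
  π[w,c,v](S) → 4
  (S ∪ π[w,c,v](S)) → 8
  ρ[z/v]((S ∪ π[w,c,v](S))) → 8
  ρ[x/w](ρ[z/v]((S ∪ π[w,c,v](S)))) → 8
  π[z,x](ρ[x/w](ρ[z/v]((S ∪ π[w,c,v](S))))) → 8
  (R − π[z,x](ρ[x/w](ρ[z/v]((S ∪ π[w,c,v](S)))))) → 3
  π[z]((R − π[z,x](ρ[x/w](ρ[z/v]((S ∪ π[w,c,v](S))))))) → 3
  ρ[w/z](π[z]((R − π[z,x](ρ[x/w](ρ[z/v]((S ∪ π[w,c,v](S)))))))) → 3

|E| = 3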